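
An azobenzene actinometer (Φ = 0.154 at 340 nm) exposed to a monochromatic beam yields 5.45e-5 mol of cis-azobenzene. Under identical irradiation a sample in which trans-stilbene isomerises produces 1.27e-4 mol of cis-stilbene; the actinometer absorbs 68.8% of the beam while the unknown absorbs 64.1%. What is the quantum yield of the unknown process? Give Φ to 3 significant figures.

Φ = 0.385

Photons absorbed by the actinometer: 5.45e-5 / 0.154 = 3.539e-4 mol.
Incident flux: 3.539e-4 / 0.688 = 5.144e-4 einstein.
Absorbed by unknown: 0.641 × 5.144e-4 = 3.297e-4 mol.
Φ(unknown) = 1.27e-4 / 3.297e-4 = 0.385.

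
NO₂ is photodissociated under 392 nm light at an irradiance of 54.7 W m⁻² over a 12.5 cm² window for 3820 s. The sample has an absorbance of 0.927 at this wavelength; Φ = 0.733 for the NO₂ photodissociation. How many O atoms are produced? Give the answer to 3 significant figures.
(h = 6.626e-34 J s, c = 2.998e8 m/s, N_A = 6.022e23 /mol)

3.33e20 atoms

Photon energy at 392 nm: hc/λ = (6.626e-34)(2.998e8)/(392e-9) = 5.068e-19 J.
Energy delivered: (54.7 W m⁻²)(12.5e-4 m²)(3820 s) = 261.2 J.
Photons incident: 261.2 / 5.068e-19 = 5.154e20, i.e. 5.154e20/6.022e23 = 8.559e-4 mol.
Fraction absorbed: 1 − 10^(−0.927) = 0.8817.
Photons absorbed: 0.8817 × 8.559e-4 = 7.546e-4 mol.
Product: Φ × n_abs = 0.733 × 7.546e-4 = 5.531e-4 mol.
As a count: 5.531e-4 × 6.022e23 = 3.33e20.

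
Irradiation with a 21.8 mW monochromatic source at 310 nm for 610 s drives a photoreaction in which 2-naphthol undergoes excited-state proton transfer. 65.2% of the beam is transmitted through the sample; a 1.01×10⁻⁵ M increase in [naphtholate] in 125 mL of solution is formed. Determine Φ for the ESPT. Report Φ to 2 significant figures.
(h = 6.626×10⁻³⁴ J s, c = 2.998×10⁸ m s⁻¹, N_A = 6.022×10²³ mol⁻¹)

Φ = 0.11

Product: (1.01×10⁻⁵ M)(0.125 L) = 1.263×10⁻⁶ mol.
Photon energy at 310 nm: hc/λ = (6.626×10⁻³⁴)(2.998×10⁸)/(310×10⁻⁹) = 6.408×10⁻¹⁹ J.
Energy delivered: (21.8 mW)(610 s) = 13.30 J.
Photons incident: 13.30 / 6.408×10⁻¹⁹ = 2.076×10¹⁹, i.e. 2.076×10¹⁹/6.022×10²³ = 3.447×10⁻⁵ mol.
Fraction absorbed: 1 − 65.2/100 = 0.3480.
Photons absorbed: 0.3480 × 3.447×10⁻⁵ = 1.200×10⁻⁵ mol.
Φ = 1.263×10⁻⁶ mol / 1.200×10⁻⁵ mol photons = 0.11.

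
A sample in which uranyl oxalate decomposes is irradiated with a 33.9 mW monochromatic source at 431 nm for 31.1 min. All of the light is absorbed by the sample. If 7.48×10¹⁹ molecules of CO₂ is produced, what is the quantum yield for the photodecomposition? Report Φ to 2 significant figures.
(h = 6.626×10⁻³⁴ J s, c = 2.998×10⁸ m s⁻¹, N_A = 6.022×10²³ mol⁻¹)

Product: 7.48×10¹⁹ / 6.022×10²³ = 1.242×10⁻⁴ mol.
Photon energy at 431 nm: hc/λ = (6.626×10⁻³⁴)(2.998×10⁸)/(431×10⁻⁹) = 4.609×10⁻¹⁹ J.
Energy delivered: (33.9 mW)(1866 s) = 63.26 J.
Photons incident: 63.26 / 4.609×10⁻¹⁹ = 1.373×10²⁰, i.e. 1.373×10²⁰/6.022×10²³ = 2.280×10⁻⁴ mol.
Φ = 1.242×10⁻⁴ mol / 2.280×10⁻⁴ mol photons = 0.54.

Φ = 0.54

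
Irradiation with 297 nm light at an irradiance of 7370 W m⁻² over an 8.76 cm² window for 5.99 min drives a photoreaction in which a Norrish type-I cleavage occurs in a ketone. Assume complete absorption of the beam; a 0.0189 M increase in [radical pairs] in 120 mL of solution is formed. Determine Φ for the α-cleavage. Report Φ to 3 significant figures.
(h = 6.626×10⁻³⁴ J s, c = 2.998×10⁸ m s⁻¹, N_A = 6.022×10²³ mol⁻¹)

Product: (0.0189 M)(0.12 L) = 0.002268 mol.
Photon energy at 297 nm: hc/λ = (6.626×10⁻³⁴)(2.998×10⁸)/(297×10⁻⁹) = 6.688×10⁻¹⁹ J.
Energy delivered: (7370 W m⁻²)(8.76×10⁻⁴ m²)(359.4 s) = 2320 J.
Photons incident: 2320 / 6.688×10⁻¹⁹ = 3.469×10²¹, i.e. 3.469×10²¹/6.022×10²³ = 0.005761 mol.
Φ = 0.002268 mol / 0.005761 mol photons = 0.394.

Φ = 0.394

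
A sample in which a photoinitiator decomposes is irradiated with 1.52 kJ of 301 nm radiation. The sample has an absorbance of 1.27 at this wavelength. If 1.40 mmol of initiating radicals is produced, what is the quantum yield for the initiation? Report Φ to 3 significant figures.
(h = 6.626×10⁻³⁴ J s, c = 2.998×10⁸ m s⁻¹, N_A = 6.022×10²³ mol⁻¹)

Product: 1.40 mmol = 0.00140 mol.
Photon energy at 301 nm: hc/λ = (6.626×10⁻³⁴)(2.998×10⁸)/(301×10⁻⁹) = 6.600×10⁻¹⁹ J.
Incident energy: 1.52 kJ = 1520 J.
Photons incident: 1520 / 6.600×10⁻¹⁹ = 2.303×10²¹, i.e. 2.303×10²¹/6.022×10²³ = 0.003824 mol.
Fraction absorbed: 1 − 10^(−1.27) = 0.9463.
Photons absorbed: 0.9463 × 0.003824 = 0.003619 mol.
Φ = 0.00140 mol / 0.003619 mol photons = 0.387.

Φ = 0.387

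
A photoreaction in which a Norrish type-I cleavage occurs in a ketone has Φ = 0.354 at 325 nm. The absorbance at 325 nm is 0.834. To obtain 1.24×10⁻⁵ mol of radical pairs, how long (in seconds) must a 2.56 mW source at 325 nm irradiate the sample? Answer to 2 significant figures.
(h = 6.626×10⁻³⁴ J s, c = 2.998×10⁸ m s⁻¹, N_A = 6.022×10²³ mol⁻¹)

t ≈ 5900 s

Photons that must be absorbed: 1.24×10⁻⁵ / 0.354 = 3.503×10⁻⁵ mol.
Fraction absorbed: 1 − 10^(−0.834) = 0.8534.
Incident photons needed: 3.503×10⁻⁵ / 0.8534 = 4.105×10⁻⁵ mol.
Photon energy: hc/λ = 6.112×10⁻¹⁹ J; per mole, 3.681×10⁵ J mol⁻¹.
Energy required: 4.105×10⁻⁵ × 3.681×10⁵ = 15.11 J.
Time: 15.11 J / 0.00256 W = 5900 s.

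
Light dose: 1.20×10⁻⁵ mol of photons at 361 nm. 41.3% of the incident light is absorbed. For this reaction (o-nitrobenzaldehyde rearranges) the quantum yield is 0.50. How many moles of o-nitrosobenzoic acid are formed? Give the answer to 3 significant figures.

Photons absorbed: 0.413 × 1.20×10⁻⁵ = 4.956×10⁻⁶ mol.
Product: Φ × n_abs = 0.50 × 4.956×10⁻⁶ = 2.478×10⁻⁶ mol.

2.48×10⁻⁶ mol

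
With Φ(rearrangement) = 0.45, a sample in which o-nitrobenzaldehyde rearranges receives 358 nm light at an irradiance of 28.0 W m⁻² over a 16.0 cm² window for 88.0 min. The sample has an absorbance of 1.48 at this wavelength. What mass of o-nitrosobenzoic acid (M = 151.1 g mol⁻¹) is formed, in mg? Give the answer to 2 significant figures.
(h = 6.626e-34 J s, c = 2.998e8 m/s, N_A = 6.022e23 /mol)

Photon energy at 358 nm: hc/λ = (6.626e-34)(2.998e8)/(358e-9) = 5.549e-19 J.
Energy delivered: (28.0 W m⁻²)(16.0e-4 m²)(5280 s) = 236.5 J.
Photons incident: 236.5 / 5.549e-19 = 4.262e20, i.e. 4.262e20/6.022e23 = 7.077e-4 mol.
Fraction absorbed: 1 − 10^(−1.48) = 0.9669.
Photons absorbed: 0.9669 × 7.077e-4 = 6.843e-4 mol.
Product: Φ × n_abs = 0.45 × 6.843e-4 = 3.079e-4 mol.
Mass: 3.079e-4 × 151.1 = 0.04652 g = 47 mg.

47 mg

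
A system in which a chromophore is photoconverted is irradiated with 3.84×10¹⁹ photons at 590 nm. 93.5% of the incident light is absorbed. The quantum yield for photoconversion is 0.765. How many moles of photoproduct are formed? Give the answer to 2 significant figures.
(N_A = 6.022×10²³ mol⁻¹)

Moles of photons: 3.84×10¹⁹ / 6.022×10²³ = 6.377×10⁻⁵ mol.
Photons absorbed: 0.935 × 6.377×10⁻⁵ = 5.962×10⁻⁵ mol.
Product: Φ × n_abs = 0.765 × 5.962×10⁻⁵ = 4.561×10⁻⁵ mol.

4.6×10⁻⁵ mol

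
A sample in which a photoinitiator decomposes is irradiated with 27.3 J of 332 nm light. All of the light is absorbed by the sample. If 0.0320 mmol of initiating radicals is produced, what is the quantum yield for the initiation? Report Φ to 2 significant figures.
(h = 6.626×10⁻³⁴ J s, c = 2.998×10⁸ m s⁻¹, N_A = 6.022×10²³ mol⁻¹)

Product: 0.0320 mmol = 3.20×10⁻⁵ mol.
Photon energy at 332 nm: hc/λ = (6.626×10⁻³⁴)(2.998×10⁸)/(332×10⁻⁹) = 5.983×10⁻¹⁹ J.
Photons incident: 27.3 / 5.983×10⁻¹⁹ = 4.563×10¹⁹, i.e. 4.563×10¹⁹/6.022×10²³ = 7.577×10⁻⁵ mol.
Φ = 3.20×10⁻⁵ mol / 7.577×10⁻⁵ mol photons = 0.42.

Φ = 0.42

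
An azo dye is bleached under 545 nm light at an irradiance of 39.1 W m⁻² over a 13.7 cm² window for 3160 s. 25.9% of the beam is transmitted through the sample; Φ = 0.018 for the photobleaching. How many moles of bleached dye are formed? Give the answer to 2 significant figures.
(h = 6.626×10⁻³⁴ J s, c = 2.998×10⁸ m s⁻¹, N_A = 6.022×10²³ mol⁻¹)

Photon energy at 545 nm: hc/λ = (6.626×10⁻³⁴)(2.998×10⁸)/(545×10⁻⁹) = 3.645×10⁻¹⁹ J.
Energy delivered: (39.1 W m⁻²)(13.7×10⁻⁴ m²)(3160 s) = 169.3 J.
Photons incident: 169.3 / 3.645×10⁻¹⁹ = 4.645×10²⁰, i.e. 4.645×10²⁰/6.022×10²³ = 7.713×10⁻⁴ mol.
Fraction absorbed: 1 − 25.9/100 = 0.7410.
Photons absorbed: 0.7410 × 7.713×10⁻⁴ = 5.715×10⁻⁴ mol.
Product: Φ × n_abs = 0.018 × 5.715×10⁻⁴ = 1.029×10⁻⁵ mol.

1.0×10⁻⁵ mol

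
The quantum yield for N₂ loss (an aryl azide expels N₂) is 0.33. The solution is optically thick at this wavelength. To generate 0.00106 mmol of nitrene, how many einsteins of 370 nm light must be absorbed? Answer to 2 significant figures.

Product: 0.00106 mmol = 1.06×10⁻⁶ mol.
Photons that must be absorbed: 1.06×10⁻⁶ / 0.33 = 3.212×10⁻⁶ mol.

3.2×10⁻⁶ einstein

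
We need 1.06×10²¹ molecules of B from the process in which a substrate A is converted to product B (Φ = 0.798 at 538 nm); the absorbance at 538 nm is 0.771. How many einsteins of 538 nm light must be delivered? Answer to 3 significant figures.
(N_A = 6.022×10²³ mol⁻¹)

Product: 1.06×10²¹ / 6.022×10²³ = 0.001760 mol.
Photons that must be absorbed: 0.001760 / 0.798 = 0.002206 mol.
Fraction absorbed: 1 − 10^(−0.771) = 0.8306.
Incident photons needed: 0.002206 / 0.8306 = 0.002656 mol.

0.00266 einstein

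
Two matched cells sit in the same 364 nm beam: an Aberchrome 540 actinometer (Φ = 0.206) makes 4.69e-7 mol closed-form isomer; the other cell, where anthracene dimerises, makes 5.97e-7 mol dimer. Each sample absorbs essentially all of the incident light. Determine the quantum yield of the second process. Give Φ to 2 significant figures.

Φ = 0.26

Photons absorbed by the actinometer: 4.69e-7 / 0.206 = 2.277e-6 mol.
Φ(unknown) = 5.97e-7 / 2.277e-6 = 0.26.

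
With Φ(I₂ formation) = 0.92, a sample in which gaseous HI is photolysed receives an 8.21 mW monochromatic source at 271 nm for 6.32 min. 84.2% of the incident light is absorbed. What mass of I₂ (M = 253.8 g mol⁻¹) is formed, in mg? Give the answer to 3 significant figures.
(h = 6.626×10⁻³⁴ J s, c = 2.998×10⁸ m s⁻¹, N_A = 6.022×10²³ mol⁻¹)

1.39 mg

Photon energy at 271 nm: hc/λ = (6.626×10⁻³⁴)(2.998×10⁸)/(271×10⁻⁹) = 7.330×10⁻¹⁹ J.
Energy delivered: (8.21 mW)(379.2 s) = 3.113 J.
Photons incident: 3.113 / 7.330×10⁻¹⁹ = 4.247×10¹⁸, i.e. 4.247×10¹⁸/6.022×10²³ = 7.052×10⁻⁶ mol.
Photons absorbed: 0.842 × 7.052×10⁻⁶ = 5.938×10⁻⁶ mol.
Product: Φ × n_abs = 0.92 × 5.938×10⁻⁶ = 5.463×10⁻⁶ mol.
Mass: 5.463×10⁻⁶ × 253.8 = 0.001387 g = 1.39 mg.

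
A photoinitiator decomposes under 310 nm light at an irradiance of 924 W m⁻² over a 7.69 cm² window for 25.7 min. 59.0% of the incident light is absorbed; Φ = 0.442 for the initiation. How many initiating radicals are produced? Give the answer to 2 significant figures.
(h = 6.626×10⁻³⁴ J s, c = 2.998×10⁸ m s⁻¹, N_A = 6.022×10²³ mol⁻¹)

Photon energy at 310 nm: hc/λ = (6.626×10⁻³⁴)(2.998×10⁸)/(310×10⁻⁹) = 6.408×10⁻¹⁹ J.
Energy delivered: (924 W m⁻²)(7.69×10⁻⁴ m²)(1542 s) = 1096 J.
Photons incident: 1096 / 6.408×10⁻¹⁹ = 1.710×10²¹, i.e. 1.710×10²¹/6.022×10²³ = 0.002840 mol.
Photons absorbed: 0.590 × 0.002840 = 0.001676 mol.
Product: Φ × n_abs = 0.442 × 0.001676 = 7.408×10⁻⁴ mol.
As a count: 7.408×10⁻⁴ × 6.022×10²³ = 4.5×10²⁰.

4.5×10²⁰ initiating radicals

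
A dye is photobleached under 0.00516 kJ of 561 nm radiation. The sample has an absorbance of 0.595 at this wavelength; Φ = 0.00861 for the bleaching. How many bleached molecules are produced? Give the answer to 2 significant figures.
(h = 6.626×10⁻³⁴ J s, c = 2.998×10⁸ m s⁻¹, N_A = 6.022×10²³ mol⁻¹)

Photon energy at 561 nm: hc/λ = (6.626×10⁻³⁴)(2.998×10⁸)/(561×10⁻⁹) = 3.541×10⁻¹⁹ J.
Incident energy: 0.00516 kJ = 5.16 J.
Photons incident: 5.16 / 3.541×10⁻¹⁹ = 1.457×10¹⁹, i.e. 1.457×10¹⁹/6.022×10²³ = 2.419×10⁻⁵ mol.
Fraction absorbed: 1 − 10^(−0.595) = 0.7459.
Photons absorbed: 0.7459 × 2.419×10⁻⁵ = 1.804×10⁻⁵ mol.
Product: Φ × n_abs = 0.00861 × 1.804×10⁻⁵ = 1.553×10⁻⁷ mol.
As a count: 1.553×10⁻⁷ × 6.022×10²³ = 9.4×10¹⁶.

9.4×10¹⁶ bleached molecules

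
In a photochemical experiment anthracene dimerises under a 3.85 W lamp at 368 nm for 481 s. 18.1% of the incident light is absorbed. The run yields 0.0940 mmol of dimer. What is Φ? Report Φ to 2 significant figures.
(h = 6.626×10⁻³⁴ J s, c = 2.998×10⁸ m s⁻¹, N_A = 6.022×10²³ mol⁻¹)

Product: 0.0940 mmol = 9.40×10⁻⁵ mol.
Photon energy at 368 nm: hc/λ = (6.626×10⁻³⁴)(2.998×10⁸)/(368×10⁻⁹) = 5.398×10⁻¹⁹ J.
Energy delivered: (3.85 W)(481 s) = 1852 J.
Photons incident: 1852 / 5.398×10⁻¹⁹ = 3.431×10²¹, i.e. 3.431×10²¹/6.022×10²³ = 0.005697 mol.
Photons absorbed: 0.181 × 0.005697 = 0.001031 mol.
Φ = 9.40×10⁻⁵ mol / 0.001031 mol photons = 0.091.

Φ = 0.091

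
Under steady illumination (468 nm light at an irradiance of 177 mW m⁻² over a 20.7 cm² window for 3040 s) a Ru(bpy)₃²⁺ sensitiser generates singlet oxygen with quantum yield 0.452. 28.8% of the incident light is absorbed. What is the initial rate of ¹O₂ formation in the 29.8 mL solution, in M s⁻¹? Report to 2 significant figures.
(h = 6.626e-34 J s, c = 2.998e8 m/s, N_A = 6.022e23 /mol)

6.3e-9 M s⁻¹

Photon energy at 468 nm: hc/λ = (6.626e-34)(2.998e8)/(468e-9) = 4.245e-19 J.
Energy delivered: (177 mW m⁻²)(20.7e-4 m²)(3040 s) = 1.114 J.
Photons incident: 1.114 / 4.245e-19 = 2.624e18, i.e. 2.624e18/6.022e23 = 4.357e-6 mol.
Photons absorbed: 0.288 × 4.357e-6 = 1.255e-6 mol.
Product formed: 0.452 × 1.255e-6 = 5.673e-7 mol.
Rate: 5.673e-7 mol / (3040 s × 0.0298 L) = 6.3e-9 M s⁻¹.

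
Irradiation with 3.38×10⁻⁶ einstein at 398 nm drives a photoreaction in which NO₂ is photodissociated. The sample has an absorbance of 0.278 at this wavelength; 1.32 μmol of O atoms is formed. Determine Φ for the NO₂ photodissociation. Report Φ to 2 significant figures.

Φ = 0.83

Product: 1.32 μmol = 1.32×10⁻⁶ mol.
Fraction absorbed: 1 − 10^(−0.278) = 0.4728.
Photons absorbed: 0.4728 × 3.38×10⁻⁶ = 1.598×10⁻⁶ mol.
Φ = 1.32×10⁻⁶ mol / 1.598×10⁻⁶ mol photons = 0.83.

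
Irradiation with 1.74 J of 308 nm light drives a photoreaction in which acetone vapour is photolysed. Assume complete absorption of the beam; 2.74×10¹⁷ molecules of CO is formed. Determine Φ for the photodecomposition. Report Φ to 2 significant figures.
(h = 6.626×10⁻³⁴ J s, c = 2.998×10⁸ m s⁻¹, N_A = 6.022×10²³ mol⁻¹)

Product: 2.74×10¹⁷ / 6.022×10²³ = 4.550×10⁻⁷ mol.
Photon energy at 308 nm: hc/λ = (6.626×10⁻³⁴)(2.998×10⁸)/(308×10⁻⁹) = 6.450×10⁻¹⁹ J.
Photons incident: 1.74 / 6.450×10⁻¹⁹ = 2.698×10¹⁸, i.e. 2.698×10¹⁸/6.022×10²³ = 4.480×10⁻⁶ mol.
Φ = 4.550×10⁻⁷ mol / 4.480×10⁻⁶ mol photons = 0.10.

Φ = 0.10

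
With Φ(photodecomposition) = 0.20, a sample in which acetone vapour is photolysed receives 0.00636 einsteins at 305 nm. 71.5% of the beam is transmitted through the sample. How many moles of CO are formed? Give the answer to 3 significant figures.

3.63×10⁻⁴ mol

Fraction absorbed: 1 − 71.5/100 = 0.2850.
Photons absorbed: 0.2850 × 0.00636 = 0.001813 mol.
Product: Φ × n_abs = 0.20 × 0.001813 = 3.626×10⁻⁴ mol.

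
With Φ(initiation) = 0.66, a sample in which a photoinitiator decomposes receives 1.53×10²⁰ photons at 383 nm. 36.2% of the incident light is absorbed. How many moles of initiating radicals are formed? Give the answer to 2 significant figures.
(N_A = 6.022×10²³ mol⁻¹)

6.1×10⁻⁵ mol

Moles of photons: 1.53×10²⁰ / 6.022×10²³ = 2.541×10⁻⁴ mol.
Photons absorbed: 0.362 × 2.541×10⁻⁴ = 9.198×10⁻⁵ mol.
Product: Φ × n_abs = 0.66 × 9.198×10⁻⁵ = 6.071×10⁻⁵ mol.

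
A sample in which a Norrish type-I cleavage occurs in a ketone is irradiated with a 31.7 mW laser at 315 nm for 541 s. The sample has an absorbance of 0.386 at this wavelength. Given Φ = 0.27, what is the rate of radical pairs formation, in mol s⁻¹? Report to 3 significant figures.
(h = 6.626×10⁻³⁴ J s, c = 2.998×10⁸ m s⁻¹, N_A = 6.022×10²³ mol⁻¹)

Photon energy at 315 nm: hc/λ = (6.626×10⁻³⁴)(2.998×10⁸)/(315×10⁻⁹) = 6.306×10⁻¹⁹ J.
Energy delivered: (31.7 mW)(541 s) = 17.15 J.
Photons incident: 17.15 / 6.306×10⁻¹⁹ = 2.720×10¹⁹, i.e. 2.720×10¹⁹/6.022×10²³ = 4.517×10⁻⁵ mol.
Fraction absorbed: 1 − 10^(−0.386) = 0.5889.
Photons absorbed: 0.5889 × 4.517×10⁻⁵ = 2.660×10⁻⁵ mol.
Product formed: 0.27 × 2.660×10⁻⁵ = 7.182×10⁻⁶ mol.
Rate: 7.182×10⁻⁶ / 541 s = 1.33×10⁻⁸ mol s⁻¹.

1.33×10⁻⁸ mol s⁻¹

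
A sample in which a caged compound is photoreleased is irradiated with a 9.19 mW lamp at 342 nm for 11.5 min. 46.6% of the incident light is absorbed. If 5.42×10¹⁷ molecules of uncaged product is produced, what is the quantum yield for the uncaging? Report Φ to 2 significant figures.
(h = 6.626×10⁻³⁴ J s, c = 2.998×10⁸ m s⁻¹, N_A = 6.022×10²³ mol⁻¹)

Φ = 0.11

Product: 5.42×10¹⁷ / 6.022×10²³ = 9.000×10⁻⁷ mol.
Photon energy at 342 nm: hc/λ = (6.626×10⁻³⁴)(2.998×10⁸)/(342×10⁻⁹) = 5.808×10⁻¹⁹ J.
Energy delivered: (9.19 mW)(690 s) = 6.341 J.
Photons incident: 6.341 / 5.808×10⁻¹⁹ = 1.092×10¹⁹, i.e. 1.092×10¹⁹/6.022×10²³ = 1.813×10⁻⁵ mol.
Photons absorbed: 0.466 × 1.813×10⁻⁵ = 8.449×10⁻⁶ mol.
Φ = 9.000×10⁻⁷ mol / 8.449×10⁻⁶ mol photons = 0.11.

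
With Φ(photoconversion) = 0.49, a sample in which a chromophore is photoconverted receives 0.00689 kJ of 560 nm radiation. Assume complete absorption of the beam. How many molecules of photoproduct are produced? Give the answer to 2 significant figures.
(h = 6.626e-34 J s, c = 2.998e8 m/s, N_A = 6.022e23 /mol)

9.5e18 molecules

Photon energy at 560 nm: hc/λ = (6.626e-34)(2.998e8)/(560e-9) = 3.547e-19 J.
Incident energy: 0.00689 kJ = 6.89 J.
Photons incident: 6.89 / 3.547e-19 = 1.942e19, i.e. 1.942e19/6.022e23 = 3.225e-5 mol.
Product: Φ × n_abs = 0.49 × 3.225e-5 = 1.580e-5 mol.
As a count: 1.580e-5 × 6.022e23 = 9.5e18.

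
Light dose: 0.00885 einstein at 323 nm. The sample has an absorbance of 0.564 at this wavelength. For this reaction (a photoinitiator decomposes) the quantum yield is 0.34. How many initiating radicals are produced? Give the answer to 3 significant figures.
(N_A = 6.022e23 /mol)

1.32e21 initiating radicals

Fraction absorbed: 1 − 10^(−0.564) = 0.7271.
Photons absorbed: 0.7271 × 0.00885 = 0.006435 mol.
Product: Φ × n_abs = 0.34 × 0.006435 = 0.002188 mol.
As a count: 0.002188 × 6.022e23 = 1.32e21.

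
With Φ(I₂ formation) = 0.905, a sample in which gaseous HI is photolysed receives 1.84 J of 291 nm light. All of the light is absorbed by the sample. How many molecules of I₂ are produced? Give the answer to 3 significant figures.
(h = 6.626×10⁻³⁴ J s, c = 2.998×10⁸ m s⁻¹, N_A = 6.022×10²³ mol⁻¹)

2.44×10¹⁸ molecules

Photon energy at 291 nm: hc/λ = (6.626×10⁻³⁴)(2.998×10⁸)/(291×10⁻⁹) = 6.826×10⁻¹⁹ J.
Photons incident: 1.84 / 6.826×10⁻¹⁹ = 2.696×10¹⁸, i.e. 2.696×10¹⁸/6.022×10²³ = 4.477×10⁻⁶ mol.
Product: Φ × n_abs = 0.905 × 4.477×10⁻⁶ = 4.052×10⁻⁶ mol.
As a count: 4.052×10⁻⁶ × 6.022×10²³ = 2.44×10¹⁸.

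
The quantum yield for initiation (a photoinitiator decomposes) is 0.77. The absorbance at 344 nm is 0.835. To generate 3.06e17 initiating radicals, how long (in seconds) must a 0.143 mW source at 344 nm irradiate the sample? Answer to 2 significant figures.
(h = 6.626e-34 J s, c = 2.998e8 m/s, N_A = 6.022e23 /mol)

t ≈ 1900 s

Product: 3.06e17 / 6.022e23 = 5.081e-7 mol.
Photons that must be absorbed: 5.081e-7 / 0.77 = 6.599e-7 mol.
Fraction absorbed: 1 − 10^(−0.835) = 0.8538.
Incident photons needed: 6.599e-7 / 0.8538 = 7.729e-7 mol.
Photon energy: hc/λ = 5.775e-19 J; per mole, 3.478e5 J mol⁻¹.
Energy required: 7.729e-7 × 3.478e5 = 0.2688 J.
Time: 0.2688 J / 0.000143 W = 1900 s.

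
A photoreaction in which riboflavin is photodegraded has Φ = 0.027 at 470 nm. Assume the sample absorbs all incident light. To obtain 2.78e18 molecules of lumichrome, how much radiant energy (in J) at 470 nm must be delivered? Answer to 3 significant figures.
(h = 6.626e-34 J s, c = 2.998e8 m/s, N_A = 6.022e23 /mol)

43.5 J

Product: 2.78e18 / 6.022e23 = 4.616e-6 mol.
Photons that must be absorbed: 4.616e-6 / 0.027 = 1.710e-4 mol.
Photon energy: hc/λ = 4.227e-19 J; per mole, 2.545e5 J mol⁻¹.
Energy required: 1.710e-4 × 2.545e5 = 43.5 J.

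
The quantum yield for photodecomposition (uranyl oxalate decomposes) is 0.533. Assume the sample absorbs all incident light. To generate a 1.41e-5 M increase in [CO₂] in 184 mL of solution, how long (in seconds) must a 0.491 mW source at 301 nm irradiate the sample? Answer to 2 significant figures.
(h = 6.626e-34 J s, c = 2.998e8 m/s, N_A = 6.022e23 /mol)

t ≈ 3900 s

Product: (1.41e-5 M)(0.184 L) = 2.594e-6 mol.
Photons that must be absorbed: 2.594e-6 / 0.533 = 4.867e-6 mol.
Photon energy: hc/λ = 6.600e-19 J; per mole, 3.975e5 J mol⁻¹.
Energy required: 4.867e-6 × 3.975e5 = 1.935 J.
Time: 1.935 J / 0.000491 W = 3900 s.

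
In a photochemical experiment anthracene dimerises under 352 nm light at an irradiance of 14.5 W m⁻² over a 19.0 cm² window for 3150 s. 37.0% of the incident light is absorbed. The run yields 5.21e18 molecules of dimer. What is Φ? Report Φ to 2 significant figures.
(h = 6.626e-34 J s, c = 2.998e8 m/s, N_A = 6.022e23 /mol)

Product: 5.21e18 / 6.022e23 = 8.652e-6 mol.
Photon energy at 352 nm: hc/λ = (6.626e-34)(2.998e8)/(352e-9) = 5.643e-19 J.
Energy delivered: (14.5 W m⁻²)(19.0e-4 m²)(3150 s) = 86.78 J.
Photons incident: 86.78 / 5.643e-19 = 1.538e20, i.e. 1.538e20/6.022e23 = 2.554e-4 mol.
Photons absorbed: 0.370 × 2.554e-4 = 9.450e-5 mol.
Φ = 8.652e-6 mol / 9.450e-5 mol photons = 0.092.

Φ = 0.092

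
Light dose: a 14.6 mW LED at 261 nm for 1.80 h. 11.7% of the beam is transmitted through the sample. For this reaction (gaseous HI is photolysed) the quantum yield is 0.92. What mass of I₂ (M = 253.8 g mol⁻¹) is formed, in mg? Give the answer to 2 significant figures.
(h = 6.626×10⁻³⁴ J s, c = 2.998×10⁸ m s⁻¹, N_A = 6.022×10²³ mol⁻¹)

Photon energy at 261 nm: hc/λ = (6.626×10⁻³⁴)(2.998×10⁸)/(261×10⁻⁹) = 7.611×10⁻¹⁹ J.
Energy delivered: (14.6 mW)(6480 s) = 94.61 J.
Photons incident: 94.61 / 7.611×10⁻¹⁹ = 1.243×10²⁰, i.e. 1.243×10²⁰/6.022×10²³ = 2.064×10⁻⁴ mol.
Fraction absorbed: 1 − 11.7/100 = 0.8830.
Photons absorbed: 0.8830 × 2.064×10⁻⁴ = 1.823×10⁻⁴ mol.
Product: Φ × n_abs = 0.92 × 1.823×10⁻⁴ = 1.677×10⁻⁴ mol.
Mass: 1.677×10⁻⁴ × 253.8 = 0.04256 g = 43 mg.

43 mg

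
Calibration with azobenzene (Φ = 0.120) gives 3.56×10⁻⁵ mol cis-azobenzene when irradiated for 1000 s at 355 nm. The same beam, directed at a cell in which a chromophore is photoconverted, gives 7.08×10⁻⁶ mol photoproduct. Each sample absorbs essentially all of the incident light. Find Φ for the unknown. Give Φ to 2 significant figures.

Φ = 0.024

Photons absorbed by the actinometer: 3.56×10⁻⁵ / 0.120 = 2.967×10⁻⁴ mol.
Φ(unknown) = 7.08×10⁻⁶ / 2.967×10⁻⁴ = 0.024.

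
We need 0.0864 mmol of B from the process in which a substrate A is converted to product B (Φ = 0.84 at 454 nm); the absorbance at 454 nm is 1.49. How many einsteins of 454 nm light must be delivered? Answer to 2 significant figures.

1.1×10⁻⁴ einstein

Product: 0.0864 mmol = 8.64×10⁻⁵ mol.
Photons that must be absorbed: 8.64×10⁻⁵ / 0.84 = 1.029×10⁻⁴ mol.
Fraction absorbed: 1 − 10^(−1.49) = 0.9676.
Incident photons needed: 1.029×10⁻⁴ / 0.9676 = 1.063×10⁻⁴ mol.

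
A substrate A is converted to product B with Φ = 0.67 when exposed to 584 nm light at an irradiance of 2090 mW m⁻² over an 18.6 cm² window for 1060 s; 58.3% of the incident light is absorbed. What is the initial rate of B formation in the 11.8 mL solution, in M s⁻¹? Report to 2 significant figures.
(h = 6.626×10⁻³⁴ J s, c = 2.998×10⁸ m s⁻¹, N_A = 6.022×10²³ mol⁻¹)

Photon energy at 584 nm: hc/λ = (6.626×10⁻³⁴)(2.998×10⁸)/(584×10⁻⁹) = 3.401×10⁻¹⁹ J.
Energy delivered: (2090 mW m⁻²)(18.6×10⁻⁴ m²)(1060 s) = 4.121 J.
Photons incident: 4.121 / 3.401×10⁻¹⁹ = 1.212×10¹⁹, i.e. 1.212×10¹⁹/6.022×10²³ = 2.013×10⁻⁵ mol.
Photons absorbed: 0.583 × 2.013×10⁻⁵ = 1.174×10⁻⁵ mol.
Product formed: 0.67 × 1.174×10⁻⁵ = 7.866×10⁻⁶ mol.
Rate: 7.866×10⁻⁶ mol / (1060 s × 0.0118 L) = 6.3×10⁻⁷ M s⁻¹.

6.3×10⁻⁷ M s⁻¹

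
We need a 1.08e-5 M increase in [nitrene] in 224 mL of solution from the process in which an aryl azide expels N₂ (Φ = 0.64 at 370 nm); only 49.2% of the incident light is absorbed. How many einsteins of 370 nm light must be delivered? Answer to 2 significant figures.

Product: (1.08e-5 M)(0.224 L) = 2.419e-6 mol.
Photons that must be absorbed: 2.419e-6 / 0.64 = 3.780e-6 mol.
Incident photons needed: 3.780e-6 / 0.492 = 7.683e-6 mol.

7.7e-6 einstein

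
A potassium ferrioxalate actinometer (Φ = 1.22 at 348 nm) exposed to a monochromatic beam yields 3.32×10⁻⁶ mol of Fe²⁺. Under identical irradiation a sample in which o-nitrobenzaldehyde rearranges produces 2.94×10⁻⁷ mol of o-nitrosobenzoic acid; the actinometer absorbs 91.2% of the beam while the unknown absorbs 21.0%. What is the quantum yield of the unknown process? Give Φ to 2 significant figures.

Photons absorbed by the actinometer: 3.32×10⁻⁶ / 1.22 = 2.721×10⁻⁶ mol.
Incident flux: 2.721×10⁻⁶ / 0.912 = 2.984×10⁻⁶ einstein.
Absorbed by unknown: 0.210 × 2.984×10⁻⁶ = 6.266×10⁻⁷ mol.
Φ(unknown) = 2.94×10⁻⁷ / 6.266×10⁻⁷ = 0.47.

Φ = 0.47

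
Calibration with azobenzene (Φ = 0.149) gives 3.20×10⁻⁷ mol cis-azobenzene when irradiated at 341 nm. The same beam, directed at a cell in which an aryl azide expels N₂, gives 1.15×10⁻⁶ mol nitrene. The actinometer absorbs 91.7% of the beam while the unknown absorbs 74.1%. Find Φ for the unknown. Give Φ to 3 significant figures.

Φ = 0.663

Photons absorbed by the actinometer: 3.20×10⁻⁷ / 0.149 = 2.148×10⁻⁶ mol.
Incident flux: 2.148×10⁻⁶ / 0.917 = 2.342×10⁻⁶ einstein.
Absorbed by unknown: 0.741 × 2.342×10⁻⁶ = 1.735×10⁻⁶ mol.
Φ(unknown) = 1.15×10⁻⁶ / 1.735×10⁻⁶ = 0.663.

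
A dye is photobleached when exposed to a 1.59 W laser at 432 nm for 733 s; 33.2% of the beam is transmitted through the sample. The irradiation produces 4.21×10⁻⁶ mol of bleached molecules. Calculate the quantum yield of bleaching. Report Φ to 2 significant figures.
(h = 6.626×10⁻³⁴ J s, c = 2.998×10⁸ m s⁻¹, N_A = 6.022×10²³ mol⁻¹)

Photon energy at 432 nm: hc/λ = (6.626×10⁻³⁴)(2.998×10⁸)/(432×10⁻⁹) = 4.598×10⁻¹⁹ J.
Energy delivered: (1.59 W)(733 s) = 1165 J.
Photons incident: 1165 / 4.598×10⁻¹⁹ = 2.534×10²¹, i.e. 2.534×10²¹/6.022×10²³ = 0.004208 mol.
Fraction absorbed: 1 − 33.2/100 = 0.6680.
Photons absorbed: 0.6680 × 0.004208 = 0.002811 mol.
Φ = 4.21×10⁻⁶ mol / 0.002811 mol photons = 0.0015.

Φ = 0.0015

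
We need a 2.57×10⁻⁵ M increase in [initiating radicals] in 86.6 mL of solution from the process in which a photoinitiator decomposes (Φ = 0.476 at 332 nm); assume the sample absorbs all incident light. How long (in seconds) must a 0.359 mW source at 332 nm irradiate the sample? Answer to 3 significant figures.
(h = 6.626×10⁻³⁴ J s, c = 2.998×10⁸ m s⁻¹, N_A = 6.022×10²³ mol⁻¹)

t ≈ 4690 s

Product: (2.57×10⁻⁵ M)(0.0866 L) = 2.226×10⁻⁶ mol.
Photons that must be absorbed: 2.226×10⁻⁶ / 0.476 = 4.676×10⁻⁶ mol.
Photon energy: hc/λ = 5.983×10⁻¹⁹ J; per mole, 3.603×10⁵ J mol⁻¹.
Energy required: 4.676×10⁻⁶ × 3.603×10⁵ = 1.685 J.
Time: 1.685 J / 0.000359 W = 4690 s.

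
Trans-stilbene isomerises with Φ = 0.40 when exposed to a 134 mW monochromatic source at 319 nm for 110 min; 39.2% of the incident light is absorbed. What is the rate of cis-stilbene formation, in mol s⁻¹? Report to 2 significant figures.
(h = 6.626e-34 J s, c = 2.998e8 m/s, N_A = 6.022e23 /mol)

Photon energy at 319 nm: hc/λ = (6.626e-34)(2.998e8)/(319e-9) = 6.227e-19 J.
Energy delivered: (134 mW)(6600 s) = 884.4 J.
Photons incident: 884.4 / 6.227e-19 = 1.420e21, i.e. 1.420e21/6.022e23 = 0.002358 mol.
Photons absorbed: 0.392 × 0.002358 = 9.243e-4 mol.
Product formed: 0.40 × 9.243e-4 = 3.697e-4 mol.
Rate: 3.697e-4 / 6600 s = 5.6e-8 mol s⁻¹.

5.6e-8 mol s⁻¹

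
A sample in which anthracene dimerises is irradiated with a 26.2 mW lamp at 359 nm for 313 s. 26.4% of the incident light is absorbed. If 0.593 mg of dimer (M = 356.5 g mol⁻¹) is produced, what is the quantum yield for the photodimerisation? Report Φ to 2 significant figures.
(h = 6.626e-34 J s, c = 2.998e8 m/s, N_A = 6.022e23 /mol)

Φ = 0.26

Product: 0.593 mg / 356.5 g mol⁻¹ = 1.663e-6 mol.
Photon energy at 359 nm: hc/λ = (6.626e-34)(2.998e8)/(359e-9) = 5.533e-19 J.
Energy delivered: (26.2 mW)(313 s) = 8.201 J.
Photons incident: 8.201 / 5.533e-19 = 1.482e19, i.e. 1.482e19/6.022e23 = 2.461e-5 mol.
Photons absorbed: 0.264 × 2.461e-5 = 6.497e-6 mol.
Φ = 1.663e-6 mol / 6.497e-6 mol photons = 0.26.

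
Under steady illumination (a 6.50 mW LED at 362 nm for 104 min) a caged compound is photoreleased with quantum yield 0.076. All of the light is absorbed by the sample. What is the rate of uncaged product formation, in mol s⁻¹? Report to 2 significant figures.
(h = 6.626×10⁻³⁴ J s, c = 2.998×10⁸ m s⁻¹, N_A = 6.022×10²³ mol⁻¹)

1.5×10⁻⁹ mol s⁻¹

Photon energy at 362 nm: hc/λ = (6.626×10⁻³⁴)(2.998×10⁸)/(362×10⁻⁹) = 5.487×10⁻¹⁹ J.
Energy delivered: (6.50 mW)(6240 s) = 40.56 J.
Photons incident: 40.56 / 5.487×10⁻¹⁹ = 7.392×10¹⁹, i.e. 7.392×10¹⁹/6.022×10²³ = 1.227×10⁻⁴ mol.
Product formed: 0.076 × 1.227×10⁻⁴ = 9.325×10⁻⁶ mol.
Rate: 9.325×10⁻⁶ / 6240 s = 1.5×10⁻⁹ mol s⁻¹.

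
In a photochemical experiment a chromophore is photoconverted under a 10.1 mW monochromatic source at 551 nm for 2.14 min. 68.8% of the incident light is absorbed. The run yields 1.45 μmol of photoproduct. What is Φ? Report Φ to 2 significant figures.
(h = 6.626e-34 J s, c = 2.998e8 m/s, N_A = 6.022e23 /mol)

Product: 1.45 μmol = 1.45e-6 mol.
Photon energy at 551 nm: hc/λ = (6.626e-34)(2.998e8)/(551e-9) = 3.605e-19 J.
Energy delivered: (10.1 mW)(128.4 s) = 1.297 J.
Photons incident: 1.297 / 3.605e-19 = 3.598e18, i.e. 3.598e18/6.022e23 = 5.975e-6 mol.
Photons absorbed: 0.688 × 5.975e-6 = 4.111e-6 mol.
Φ = 1.45e-6 mol / 4.111e-6 mol photons = 0.35.

Φ = 0.35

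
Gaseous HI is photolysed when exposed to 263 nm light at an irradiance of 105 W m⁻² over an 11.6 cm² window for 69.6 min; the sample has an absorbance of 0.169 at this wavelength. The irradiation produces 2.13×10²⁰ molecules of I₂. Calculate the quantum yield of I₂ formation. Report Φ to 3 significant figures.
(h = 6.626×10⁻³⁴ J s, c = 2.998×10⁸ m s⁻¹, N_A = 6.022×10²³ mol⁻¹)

Φ = 0.981

Product: 2.13×10²⁰ / 6.022×10²³ = 3.537×10⁻⁴ mol.
Photon energy at 263 nm: hc/λ = (6.626×10⁻³⁴)(2.998×10⁸)/(263×10⁻⁹) = 7.553×10⁻¹⁹ J.
Energy delivered: (105 W m⁻²)(11.6×10⁻⁴ m²)(4176 s) = 508.6 J.
Photons incident: 508.6 / 7.553×10⁻¹⁹ = 6.734×10²⁰, i.e. 6.734×10²⁰/6.022×10²³ = 0.001118 mol.
Fraction absorbed: 1 − 10^(−0.169) = 0.3224.
Photons absorbed: 0.3224 × 0.001118 = 3.604×10⁻⁴ mol.
Φ = 3.537×10⁻⁴ mol / 3.604×10⁻⁴ mol photons = 0.981.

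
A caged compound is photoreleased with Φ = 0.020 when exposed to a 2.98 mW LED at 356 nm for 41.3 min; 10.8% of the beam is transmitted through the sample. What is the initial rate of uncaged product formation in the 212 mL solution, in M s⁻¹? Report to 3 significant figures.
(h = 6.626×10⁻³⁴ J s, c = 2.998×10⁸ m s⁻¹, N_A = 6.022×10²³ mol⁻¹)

7.46×10⁻¹⁰ M s⁻¹

Photon energy at 356 nm: hc/λ = (6.626×10⁻³⁴)(2.998×10⁸)/(356×10⁻⁹) = 5.580×10⁻¹⁹ J.
Energy delivered: (2.98 mW)(2478 s) = 7.384 J.
Photons incident: 7.384 / 5.580×10⁻¹⁹ = 1.323×10¹⁹, i.e. 1.323×10¹⁹/6.022×10²³ = 2.197×10⁻⁵ mol.
Fraction absorbed: 1 − 10.8/100 = 0.8920.
Photons absorbed: 0.8920 × 2.197×10⁻⁵ = 1.960×10⁻⁵ mol.
Product formed: 0.020 × 1.960×10⁻⁵ = 3.920×10⁻⁷ mol.
Rate: 3.920×10⁻⁷ mol / (2478 s × 0.212 L) = 7.46×10⁻¹⁰ M s⁻¹.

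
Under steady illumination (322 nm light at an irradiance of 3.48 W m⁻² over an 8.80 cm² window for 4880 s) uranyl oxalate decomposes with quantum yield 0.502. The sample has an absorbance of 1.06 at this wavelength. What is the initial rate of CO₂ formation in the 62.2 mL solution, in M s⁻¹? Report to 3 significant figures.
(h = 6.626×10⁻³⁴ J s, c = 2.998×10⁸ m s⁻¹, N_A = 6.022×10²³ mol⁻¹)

6.07×10⁻⁸ M s⁻¹

Photon energy at 322 nm: hc/λ = (6.626×10⁻³⁴)(2.998×10⁸)/(322×10⁻⁹) = 6.169×10⁻¹⁹ J.
Energy delivered: (3.48 W m⁻²)(8.80×10⁻⁴ m²)(4880 s) = 14.94 J.
Photons incident: 14.94 / 6.169×10⁻¹⁹ = 2.422×10¹⁹, i.e. 2.422×10¹⁹/6.022×10²³ = 4.022×10⁻⁵ mol.
Fraction absorbed: 1 − 10^(−1.06) = 0.9129.
Photons absorbed: 0.9129 × 4.022×10⁻⁵ = 3.672×10⁻⁵ mol.
Product formed: 0.502 × 3.672×10⁻⁵ = 1.843×10⁻⁵ mol.
Rate: 1.843×10⁻⁵ mol / (4880 s × 0.0622 L) = 6.07×10⁻⁸ M s⁻¹.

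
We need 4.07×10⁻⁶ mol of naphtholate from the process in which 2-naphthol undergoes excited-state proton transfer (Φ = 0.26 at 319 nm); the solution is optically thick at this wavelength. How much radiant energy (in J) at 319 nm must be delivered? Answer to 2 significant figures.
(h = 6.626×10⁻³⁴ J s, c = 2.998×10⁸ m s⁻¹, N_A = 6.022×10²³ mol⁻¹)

5.9 J

Photons that must be absorbed: 4.07×10⁻⁶ / 0.26 = 1.565×10⁻⁵ mol.
Photon energy: hc/λ = 6.227×10⁻¹⁹ J; per mole, 3.750×10⁵ J mol⁻¹.
Energy required: 1.565×10⁻⁵ × 3.750×10⁵ = 5.9 J.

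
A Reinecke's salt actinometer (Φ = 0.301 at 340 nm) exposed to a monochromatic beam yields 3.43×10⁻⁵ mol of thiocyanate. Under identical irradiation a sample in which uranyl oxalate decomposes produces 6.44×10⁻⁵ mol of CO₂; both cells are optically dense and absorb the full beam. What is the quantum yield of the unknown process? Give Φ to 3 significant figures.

Photons absorbed by the actinometer: 3.43×10⁻⁵ / 0.301 = 1.140×10⁻⁴ mol.
Φ(unknown) = 6.44×10⁻⁵ / 1.140×10⁻⁴ = 0.565.

Φ = 0.565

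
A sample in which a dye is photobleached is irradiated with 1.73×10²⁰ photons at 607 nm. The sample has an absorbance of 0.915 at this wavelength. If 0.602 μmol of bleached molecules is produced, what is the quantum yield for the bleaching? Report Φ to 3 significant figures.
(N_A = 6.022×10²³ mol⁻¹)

Product: 0.602 μmol = 6.02×10⁻⁷ mol.
Moles of photons: 1.73×10²⁰ / 6.022×10²³ = 2.873×10⁻⁴ mol.
Fraction absorbed: 1 − 10^(−0.915) = 0.8784.
Photons absorbed: 0.8784 × 2.873×10⁻⁴ = 2.524×10⁻⁴ mol.
Φ = 6.02×10⁻⁷ mol / 2.524×10⁻⁴ mol photons = 0.00239.

Φ = 0.00239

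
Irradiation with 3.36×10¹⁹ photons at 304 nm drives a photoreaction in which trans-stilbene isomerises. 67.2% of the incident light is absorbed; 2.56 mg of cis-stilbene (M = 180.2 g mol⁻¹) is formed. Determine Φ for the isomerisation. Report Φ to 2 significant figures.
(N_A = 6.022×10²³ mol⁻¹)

Φ = 0.38

Product: 2.56 mg / 180.2 g mol⁻¹ = 1.421×10⁻⁵ mol.
Moles of photons: 3.36×10¹⁹ / 6.022×10²³ = 5.580×10⁻⁵ mol.
Photons absorbed: 0.672 × 5.580×10⁻⁵ = 3.750×10⁻⁵ mol.
Φ = 1.421×10⁻⁵ mol / 3.750×10⁻⁵ mol photons = 0.38.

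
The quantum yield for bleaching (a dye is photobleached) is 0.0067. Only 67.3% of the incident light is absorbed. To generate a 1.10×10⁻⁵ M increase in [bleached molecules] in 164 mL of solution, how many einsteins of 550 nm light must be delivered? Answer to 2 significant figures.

Product: (1.10×10⁻⁵ M)(0.164 L) = 1.804×10⁻⁶ mol.
Photons that must be absorbed: 1.804×10⁻⁶ / 0.0067 = 2.693×10⁻⁴ mol.
Incident photons needed: 2.693×10⁻⁴ / 0.673 = 4.001×10⁻⁴ mol.

4.0×10⁻⁴ einstein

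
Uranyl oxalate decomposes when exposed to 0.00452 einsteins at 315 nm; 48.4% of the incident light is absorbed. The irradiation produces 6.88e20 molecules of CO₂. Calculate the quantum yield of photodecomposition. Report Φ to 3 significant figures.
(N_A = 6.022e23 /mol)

Product: 6.88e20 / 6.022e23 = 0.001142 mol.
Photons absorbed: 0.484 × 0.00452 = 0.002188 mol.
Φ = 0.001142 mol / 0.002188 mol photons = 0.522.

Φ = 0.522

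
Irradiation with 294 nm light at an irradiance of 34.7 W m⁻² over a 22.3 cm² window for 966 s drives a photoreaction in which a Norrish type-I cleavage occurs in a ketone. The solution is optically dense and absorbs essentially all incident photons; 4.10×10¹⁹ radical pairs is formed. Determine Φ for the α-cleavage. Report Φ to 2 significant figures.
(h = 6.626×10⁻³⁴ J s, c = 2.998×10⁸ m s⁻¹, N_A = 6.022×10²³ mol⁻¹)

Product: 4.10×10¹⁹ / 6.022×10²³ = 6.808×10⁻⁵ mol.
Photon energy at 294 nm: hc/λ = (6.626×10⁻³⁴)(2.998×10⁸)/(294×10⁻⁹) = 6.757×10⁻¹⁹ J.
Energy delivered: (34.7 W m⁻²)(22.3×10⁻⁴ m²)(966 s) = 74.75 J.
Photons incident: 74.75 / 6.757×10⁻¹⁹ = 1.106×10²⁰, i.e. 1.106×10²⁰/6.022×10²³ = 1.837×10⁻⁴ mol.
Φ = 6.808×10⁻⁵ mol / 1.837×10⁻⁴ mol photons = 0.37.

Φ = 0.37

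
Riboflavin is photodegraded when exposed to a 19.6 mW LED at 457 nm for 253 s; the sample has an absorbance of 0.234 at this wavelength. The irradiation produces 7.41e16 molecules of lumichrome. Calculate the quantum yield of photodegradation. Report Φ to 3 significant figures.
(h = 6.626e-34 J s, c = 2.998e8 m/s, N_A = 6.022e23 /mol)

Φ = 0.0156

Product: 7.41e16 / 6.022e23 = 1.230e-7 mol.
Photon energy at 457 nm: hc/λ = (6.626e-34)(2.998e8)/(457e-9) = 4.347e-19 J.
Energy delivered: (19.6 mW)(253 s) = 4.959 J.
Photons incident: 4.959 / 4.347e-19 = 1.141e19, i.e. 1.141e19/6.022e23 = 1.895e-5 mol.
Fraction absorbed: 1 − 10^(−0.234) = 0.4166.
Photons absorbed: 0.4166 × 1.895e-5 = 7.895e-6 mol.
Φ = 1.230e-7 mol / 7.895e-6 mol photons = 0.0156.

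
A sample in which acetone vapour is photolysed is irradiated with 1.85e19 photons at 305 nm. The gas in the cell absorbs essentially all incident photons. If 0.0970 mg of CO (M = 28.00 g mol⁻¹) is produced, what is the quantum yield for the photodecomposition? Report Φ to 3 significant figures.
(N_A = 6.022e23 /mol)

Product: 0.0970 mg / 28.00 g mol⁻¹ = 3.464e-6 mol.
Moles of photons: 1.85e19 / 6.022e23 = 3.072e-5 mol.
Φ = 3.464e-6 mol / 3.072e-5 mol photons = 0.113.

Φ = 0.113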